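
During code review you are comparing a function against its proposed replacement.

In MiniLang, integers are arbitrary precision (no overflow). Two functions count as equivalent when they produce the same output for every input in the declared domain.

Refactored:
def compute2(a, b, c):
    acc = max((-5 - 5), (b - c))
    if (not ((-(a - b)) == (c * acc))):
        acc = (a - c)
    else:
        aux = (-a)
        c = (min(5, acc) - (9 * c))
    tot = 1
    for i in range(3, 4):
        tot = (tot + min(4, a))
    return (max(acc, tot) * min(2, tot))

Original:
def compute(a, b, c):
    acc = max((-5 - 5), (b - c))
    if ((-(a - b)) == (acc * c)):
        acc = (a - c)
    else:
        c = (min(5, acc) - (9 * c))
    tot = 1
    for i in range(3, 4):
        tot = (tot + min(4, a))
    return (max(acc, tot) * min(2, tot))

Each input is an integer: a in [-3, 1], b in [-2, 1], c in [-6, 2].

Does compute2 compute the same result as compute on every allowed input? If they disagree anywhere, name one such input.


These are not equivalent — on a=-3, b=-2, c=-6 the outputs split (-8 vs -6).
compute: acc becomes 4; next ((-(a - b)) == (acc * c)) evaluates to false; next c becomes 58; next tot becomes 1; next at i=3:; next tot becomes -2; next final value -8
compute2: acc becomes 4; next (not ((-(a - b)) == (c * acc))) evaluates to true; next acc becomes 3; next tot becomes 1; next at i=3:; next tot becomes -2; next final value -6
verdict: not equivalent; witness: a=-3, b=-2, c=-6


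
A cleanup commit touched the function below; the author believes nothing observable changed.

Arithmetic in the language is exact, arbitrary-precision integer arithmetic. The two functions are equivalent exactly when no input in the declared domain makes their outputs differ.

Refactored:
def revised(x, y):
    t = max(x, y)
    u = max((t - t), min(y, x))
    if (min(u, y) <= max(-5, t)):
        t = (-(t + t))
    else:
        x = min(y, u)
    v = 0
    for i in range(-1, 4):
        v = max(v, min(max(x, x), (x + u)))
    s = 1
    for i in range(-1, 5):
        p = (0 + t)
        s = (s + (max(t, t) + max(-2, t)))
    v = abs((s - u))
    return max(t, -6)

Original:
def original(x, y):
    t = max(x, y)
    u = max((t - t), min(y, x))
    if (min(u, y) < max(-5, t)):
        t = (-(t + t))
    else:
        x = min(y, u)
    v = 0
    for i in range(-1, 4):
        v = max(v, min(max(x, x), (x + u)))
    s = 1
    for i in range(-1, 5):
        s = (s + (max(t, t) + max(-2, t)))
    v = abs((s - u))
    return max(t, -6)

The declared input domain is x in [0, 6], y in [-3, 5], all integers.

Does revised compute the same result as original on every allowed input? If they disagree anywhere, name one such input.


Consider the input x=1, y=1.
original: t becomes 1; next u becomes 1; next (min(u, y) < max(-5, t)) evaluates to false; next x becomes 1; next v becomes 0; next at i=-1:; next v becomes 1; next at i=0:; next v becomes 1; next at i=1:; next v becomes 1; next at i=2:; next v becomes 1; next at i=3:; next v becomes 1; next s becomes 1; next at i=-1:; next s becomes 3; next at i=0:; next s becomes 5; next at i=1:; next s becomes 7; next at i=2:; next s becomes 9; next at i=3:; next s becomes 11; next at i=4:; next s becomes 13; next v becomes 12; next final value 1
revised: t becomes 1; next u becomes 1; next (min(u, y) <= max(-5, t)) evaluates to true; next t becomes -2; next v becomes 0; next at i=-1:; next v becomes 1; next at i=0:; next v becomes 1; next at i=1:; next v becomes 1; next at i=2:; next v becomes 1; next at i=3:; next v becomes 1; next s becomes 1; next at i=-1:; next p becomes -2; next s becomes -3; next at i=0:; next p becomes -2; next s becomes -7; next at i=1:; next p becomes -2; next s becomes -11; next at i=2:; next p becomes -2; next s becomes -15; next at i=3:; next p becomes -2; next s becomes -19; next at i=4:; next p becomes -2; next s becomes -23; next v becomes 24; next final value -2
1 and -2 differ, so these are not the same function on this domain.
verdict: not equivalent; witness: x=1, y=1


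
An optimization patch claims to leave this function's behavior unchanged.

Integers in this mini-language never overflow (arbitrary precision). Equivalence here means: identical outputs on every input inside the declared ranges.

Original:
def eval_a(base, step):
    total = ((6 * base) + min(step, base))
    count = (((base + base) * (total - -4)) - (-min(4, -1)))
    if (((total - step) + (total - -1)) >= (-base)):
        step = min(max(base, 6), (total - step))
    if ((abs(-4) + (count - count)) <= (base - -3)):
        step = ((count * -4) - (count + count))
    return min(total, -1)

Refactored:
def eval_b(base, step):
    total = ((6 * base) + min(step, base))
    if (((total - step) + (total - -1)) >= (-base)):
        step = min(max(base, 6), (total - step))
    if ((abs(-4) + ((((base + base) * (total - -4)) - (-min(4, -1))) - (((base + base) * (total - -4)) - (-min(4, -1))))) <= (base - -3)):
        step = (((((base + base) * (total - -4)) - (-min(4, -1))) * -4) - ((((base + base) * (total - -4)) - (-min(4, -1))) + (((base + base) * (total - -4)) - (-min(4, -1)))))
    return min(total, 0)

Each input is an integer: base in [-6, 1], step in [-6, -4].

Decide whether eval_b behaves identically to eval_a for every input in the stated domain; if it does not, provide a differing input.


The rewrite breaks on base=1, step=-6, where the results are -1 and 0.
eval_a: total = 0; count = 7; (((total - step) + (total - -1)) >= (-base)) -> true; step = 6; ((abs(-4) + (count - count)) <= (base - -3)) -> true; step = -42; return -1
eval_b: total = 0; (((total - step) + (total - -1)) >= (-base)) -> true; step = 6; ((abs(-4) + ((((base + base) * (total - -4)) - (-min(4, -1))) - (((base + base) * (total - -4)) - (-min(4, -1))))) <= (base - -3)) -> true; step = -42; return 0
verdict: not equivalent; witness: base=1, step=-6


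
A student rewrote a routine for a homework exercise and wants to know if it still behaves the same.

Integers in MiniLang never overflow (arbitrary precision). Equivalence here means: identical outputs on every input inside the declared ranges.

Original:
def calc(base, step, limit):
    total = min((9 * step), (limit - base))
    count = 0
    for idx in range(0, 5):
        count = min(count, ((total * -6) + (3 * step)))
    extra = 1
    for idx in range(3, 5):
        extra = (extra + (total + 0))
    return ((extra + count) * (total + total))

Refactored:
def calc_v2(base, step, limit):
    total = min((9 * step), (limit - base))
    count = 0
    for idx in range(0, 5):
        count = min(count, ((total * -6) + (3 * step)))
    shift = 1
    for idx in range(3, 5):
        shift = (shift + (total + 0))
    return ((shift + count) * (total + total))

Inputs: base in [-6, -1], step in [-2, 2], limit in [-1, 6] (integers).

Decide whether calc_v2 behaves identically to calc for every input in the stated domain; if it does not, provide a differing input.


Comparing the listings, the differences include: local variable names differ.
Tracing base=-4, step=1, limit=4: calc: total := 8 | count := 0 | iter idx=0: | count := -45 | iter idx=1: | count := -45 | iter idx=2: | count := -45 | iter idx=3: | count := -45 | iter idx=4: | count := -45 | extra := 1 | iter idx=3: | extra := 9 | iter idx=4: | extra := 17 | result -448 | calc_v2: total := 8 | count := 0 | iter idx=0: | count := -45 | iter idx=1: | count := -45 | iter idx=2: | count := -45 | iter idx=3: | count := -45 | iter idx=4: | count := -45 | shift := 1 | iter idx=3: | shift := 9 | iter idx=4: | shift := 17 | result -448 — matching result -448.
Checked all 240 inputs in the declared domain: the outputs agree on every one.
verdict: equivalent


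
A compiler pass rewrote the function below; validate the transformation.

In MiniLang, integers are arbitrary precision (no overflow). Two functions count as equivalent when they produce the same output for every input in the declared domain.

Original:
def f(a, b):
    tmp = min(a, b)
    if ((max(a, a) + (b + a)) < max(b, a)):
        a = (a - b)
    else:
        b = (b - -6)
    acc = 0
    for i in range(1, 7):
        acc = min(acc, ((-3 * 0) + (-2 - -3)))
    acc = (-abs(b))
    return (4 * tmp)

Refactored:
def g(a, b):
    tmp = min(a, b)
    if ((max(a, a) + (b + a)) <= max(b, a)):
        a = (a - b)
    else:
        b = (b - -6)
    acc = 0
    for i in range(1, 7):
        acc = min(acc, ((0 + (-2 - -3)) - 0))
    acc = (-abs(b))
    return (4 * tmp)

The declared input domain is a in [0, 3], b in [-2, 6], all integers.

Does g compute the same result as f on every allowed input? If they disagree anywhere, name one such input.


The suspicious edit (`((max(a, a) + (b + a)) < max(b, a))` became `((max(a, a) + (b + a)) <= max(b, a))`) never changes the result for any input inside the declared domain; all 36 inputs agree.
verdict: equivalent


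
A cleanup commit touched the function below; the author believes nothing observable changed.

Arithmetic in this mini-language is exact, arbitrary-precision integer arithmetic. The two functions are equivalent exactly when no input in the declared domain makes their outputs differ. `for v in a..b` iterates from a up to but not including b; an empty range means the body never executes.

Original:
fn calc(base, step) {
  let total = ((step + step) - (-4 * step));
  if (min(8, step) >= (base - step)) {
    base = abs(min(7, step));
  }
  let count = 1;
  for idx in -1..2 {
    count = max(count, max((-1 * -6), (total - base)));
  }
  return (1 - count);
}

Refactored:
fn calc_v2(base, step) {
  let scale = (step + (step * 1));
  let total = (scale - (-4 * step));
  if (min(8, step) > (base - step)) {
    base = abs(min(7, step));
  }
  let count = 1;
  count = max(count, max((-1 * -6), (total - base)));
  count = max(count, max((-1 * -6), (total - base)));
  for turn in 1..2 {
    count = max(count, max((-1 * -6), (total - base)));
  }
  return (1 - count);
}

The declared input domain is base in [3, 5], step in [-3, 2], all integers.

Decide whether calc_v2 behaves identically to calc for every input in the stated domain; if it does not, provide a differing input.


At base=4, step=2: calc gives -9, calc_v2 gives -7.
verdict: not equivalent; witness: base=4, step=2


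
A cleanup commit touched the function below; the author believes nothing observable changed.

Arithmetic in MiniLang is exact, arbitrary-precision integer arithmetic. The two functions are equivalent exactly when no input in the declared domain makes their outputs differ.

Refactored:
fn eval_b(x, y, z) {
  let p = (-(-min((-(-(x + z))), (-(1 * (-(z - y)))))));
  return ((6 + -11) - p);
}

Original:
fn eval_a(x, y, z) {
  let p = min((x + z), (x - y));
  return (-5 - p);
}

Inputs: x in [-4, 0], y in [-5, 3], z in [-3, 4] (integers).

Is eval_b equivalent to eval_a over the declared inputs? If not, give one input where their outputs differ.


Try x=-4, y=-3, z=4.
eval_a: p=-1, then returns -4
eval_b: p=0, then returns -5
-4 != -5, so the rewrite changes behavior.
verdict: not equivalent; witness: x=-4, y=-3, z=4


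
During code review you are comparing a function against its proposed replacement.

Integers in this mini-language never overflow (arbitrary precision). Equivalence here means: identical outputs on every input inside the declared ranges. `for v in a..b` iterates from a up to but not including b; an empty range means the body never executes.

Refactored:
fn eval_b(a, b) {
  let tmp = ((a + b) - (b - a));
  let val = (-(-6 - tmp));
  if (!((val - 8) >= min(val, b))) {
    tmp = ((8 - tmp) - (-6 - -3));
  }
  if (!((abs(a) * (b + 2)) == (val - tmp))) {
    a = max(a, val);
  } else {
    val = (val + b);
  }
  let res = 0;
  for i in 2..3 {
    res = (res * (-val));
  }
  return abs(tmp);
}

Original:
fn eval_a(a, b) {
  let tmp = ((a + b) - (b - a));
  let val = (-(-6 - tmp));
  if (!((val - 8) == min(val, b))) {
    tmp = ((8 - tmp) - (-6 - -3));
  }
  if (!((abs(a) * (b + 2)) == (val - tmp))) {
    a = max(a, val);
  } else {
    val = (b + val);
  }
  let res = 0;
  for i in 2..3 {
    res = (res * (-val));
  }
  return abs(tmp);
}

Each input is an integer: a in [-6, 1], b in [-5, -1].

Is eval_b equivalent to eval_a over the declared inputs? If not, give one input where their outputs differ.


Run the pair on a=-1, b=-5.
eval_a: tmp := -2 | val := 4 | (!((val - 8) == min(val, b))): true | tmp := 13 | (!((abs(a) * (b + 2)) == (val - tmp))): true | a := 4 | res := 0 | iter i=2: | res := 0 | result 13
eval_b: tmp := -2 | val := 4 | (!((val - 8) >= min(val, b))): false | (!((abs(a) * (b + 2)) == (val - tmp))): true | a := 4 | res := 0 | iter i=2: | res := 0 | result 2
13 and 2 differ, so these are not the same function on this domain.
verdict: not equivalent; witness: a=-1, b=-5


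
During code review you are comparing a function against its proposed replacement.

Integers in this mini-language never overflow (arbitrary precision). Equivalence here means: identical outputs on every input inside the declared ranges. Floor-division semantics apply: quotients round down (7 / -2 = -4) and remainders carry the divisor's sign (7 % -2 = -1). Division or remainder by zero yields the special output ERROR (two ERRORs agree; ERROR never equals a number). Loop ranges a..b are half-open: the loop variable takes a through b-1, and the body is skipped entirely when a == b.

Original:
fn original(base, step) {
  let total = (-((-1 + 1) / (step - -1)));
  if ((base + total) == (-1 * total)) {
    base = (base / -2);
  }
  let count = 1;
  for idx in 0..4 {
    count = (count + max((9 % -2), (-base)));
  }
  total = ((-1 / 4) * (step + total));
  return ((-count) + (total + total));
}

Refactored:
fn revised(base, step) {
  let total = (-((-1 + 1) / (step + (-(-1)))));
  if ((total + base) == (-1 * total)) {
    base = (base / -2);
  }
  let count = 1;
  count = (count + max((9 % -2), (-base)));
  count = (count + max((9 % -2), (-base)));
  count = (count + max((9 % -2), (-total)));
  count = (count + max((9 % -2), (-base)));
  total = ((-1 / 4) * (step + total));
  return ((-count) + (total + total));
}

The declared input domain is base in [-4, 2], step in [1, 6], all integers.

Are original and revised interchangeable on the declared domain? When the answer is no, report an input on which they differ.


Try base=-4, step=1.
original: total = 0; ((base + total) == (-1 * total)) -> false; count = 1; [idx=0]; count = 5; [idx=1]; count = 9; [idx=2]; count = 13; [idx=3]; count = 17; total = -1; return -19
revised: total = 0; ((total + base) == (-1 * total)) -> false; count = 1; count = 5; count = 9; count = 9; count = 13; total = -1; return -15
-19 and -15 differ, so these are not the same function on this domain.
verdict: not equivalent; witness: base=-4, step=1


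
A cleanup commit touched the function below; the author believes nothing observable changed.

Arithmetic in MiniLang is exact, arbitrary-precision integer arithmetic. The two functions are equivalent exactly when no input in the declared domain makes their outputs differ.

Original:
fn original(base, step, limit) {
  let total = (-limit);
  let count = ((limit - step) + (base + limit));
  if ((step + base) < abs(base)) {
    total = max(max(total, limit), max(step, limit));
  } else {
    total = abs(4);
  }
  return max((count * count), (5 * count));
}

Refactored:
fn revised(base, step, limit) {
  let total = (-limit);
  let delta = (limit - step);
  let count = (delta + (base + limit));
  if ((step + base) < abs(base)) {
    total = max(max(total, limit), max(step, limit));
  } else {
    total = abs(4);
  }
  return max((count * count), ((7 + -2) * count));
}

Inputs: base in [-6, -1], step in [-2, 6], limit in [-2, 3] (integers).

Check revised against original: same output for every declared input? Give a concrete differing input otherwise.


Differences: statement counts differ, and arithmetic usage differs, and local variable names differ, and constant usage differs — yet all 324 inputs agree.
verdict: equivalent


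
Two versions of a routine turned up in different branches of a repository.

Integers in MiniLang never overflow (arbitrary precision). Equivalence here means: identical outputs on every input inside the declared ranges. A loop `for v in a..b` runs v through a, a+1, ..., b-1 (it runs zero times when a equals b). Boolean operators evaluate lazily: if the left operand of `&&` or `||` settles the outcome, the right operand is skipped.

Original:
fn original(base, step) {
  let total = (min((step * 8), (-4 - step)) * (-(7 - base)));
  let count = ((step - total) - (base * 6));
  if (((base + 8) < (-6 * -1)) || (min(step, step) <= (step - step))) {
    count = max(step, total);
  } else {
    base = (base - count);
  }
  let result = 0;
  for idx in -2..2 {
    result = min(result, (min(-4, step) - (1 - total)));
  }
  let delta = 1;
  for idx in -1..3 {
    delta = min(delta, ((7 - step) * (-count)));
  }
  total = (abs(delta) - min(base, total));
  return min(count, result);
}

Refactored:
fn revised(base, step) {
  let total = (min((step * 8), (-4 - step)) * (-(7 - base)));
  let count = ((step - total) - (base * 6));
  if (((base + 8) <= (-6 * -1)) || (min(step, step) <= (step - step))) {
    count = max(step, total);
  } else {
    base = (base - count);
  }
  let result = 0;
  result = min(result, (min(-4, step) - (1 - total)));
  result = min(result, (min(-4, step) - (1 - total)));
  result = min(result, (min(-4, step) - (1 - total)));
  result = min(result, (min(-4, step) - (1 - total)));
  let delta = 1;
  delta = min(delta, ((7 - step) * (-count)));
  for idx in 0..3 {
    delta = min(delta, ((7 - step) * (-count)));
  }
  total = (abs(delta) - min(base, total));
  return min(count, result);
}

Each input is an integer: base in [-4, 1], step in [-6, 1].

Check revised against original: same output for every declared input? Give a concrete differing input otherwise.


Not equivalent: base=-2, step=1 separates them (-32 vs 0).
original: total becomes 45; next count becomes -32; next (((base + 8) < (-6 * -1)) || (min(step, step) <= (step - step))) evaluates to false; next base becomes 30; next result becomes 0; next at idx=-2:; next result becomes 0; next at idx=-1:; next result becomes 0; next at idx=0:; next result becomes 0; next at idx=1:; next result becomes 0; next delta becomes 1; next at idx=-1:; next delta becomes 1; next at idx=0:; next delta becomes 1; next at idx=1:; next delta becomes 1; next at idx=2:; next delta becomes 1; next total becomes -29; next final value -32
revised: total becomes 45; next count becomes -32; next (((base + 8) <= (-6 * -1)) || (min(step, step) <= (step - step))) evaluates to true; next count becomes 45; next result becomes 0; next result becomes 0; next result becomes 0; next result becomes 0; next result becomes 0; next delta becomes 1; next delta becomes -270; next at idx=0:; next delta becomes -270; next at idx=1:; next delta becomes -270; next at idx=2:; next delta becomes -270; next total becomes 272; next final value 0
verdict: not equivalent; witness: base=-2, step=1


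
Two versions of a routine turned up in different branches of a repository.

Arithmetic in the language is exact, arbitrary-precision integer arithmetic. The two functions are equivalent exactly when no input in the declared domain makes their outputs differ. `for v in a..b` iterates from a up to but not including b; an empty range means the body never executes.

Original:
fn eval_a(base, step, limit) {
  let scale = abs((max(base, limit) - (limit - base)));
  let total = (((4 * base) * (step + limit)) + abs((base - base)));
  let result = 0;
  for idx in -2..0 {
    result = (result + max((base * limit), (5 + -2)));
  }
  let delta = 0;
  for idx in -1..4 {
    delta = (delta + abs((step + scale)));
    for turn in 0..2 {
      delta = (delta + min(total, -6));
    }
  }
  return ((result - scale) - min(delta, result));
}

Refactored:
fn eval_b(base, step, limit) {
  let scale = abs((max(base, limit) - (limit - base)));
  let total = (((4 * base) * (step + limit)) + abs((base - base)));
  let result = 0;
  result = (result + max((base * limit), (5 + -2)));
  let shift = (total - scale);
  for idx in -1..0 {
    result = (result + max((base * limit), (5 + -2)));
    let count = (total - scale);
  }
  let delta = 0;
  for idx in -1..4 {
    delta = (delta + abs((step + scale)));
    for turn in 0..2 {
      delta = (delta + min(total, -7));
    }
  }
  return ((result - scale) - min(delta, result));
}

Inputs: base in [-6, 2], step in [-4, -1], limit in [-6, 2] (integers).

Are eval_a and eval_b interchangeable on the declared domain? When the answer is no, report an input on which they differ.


The rewrite breaks on base=-6, step=-4, limit=-6, where the results are 116 and 126.
eval_a: scale=6, then total=240, then result=0, then (idx=-2), then result=36, then (idx=-1), then result=72, then delta=0, then (idx=-1), then delta=2, then (turn=0), then delta=-4, then (turn=1), then delta=-10, then (idx=0), then delta=-8, then (turn=0), then delta=-14, then (turn=1), then delta=-20, then (idx=1), then delta=-18, then (turn=0), then delta=-24, then (turn=1), then delta=-30, then (idx=2), then delta=-28, then (turn=0), then delta=-34, then (turn=1), then delta=-40, then (idx=3), then delta=-38, then (turn=0), then delta=-44, then (turn=1), then delta=-50, then returns 116
eval_b: scale=6, then total=240, then result=0, then result=36, then shift=234, then (idx=-1), then result=72, then count=234, then delta=0, then (idx=-1), then delta=2, then (turn=0), then delta=-5, then (turn=1), then delta=-12, then (idx=0), then delta=-10, then (turn=0), then delta=-17, then (turn=1), then delta=-24, then (idx=1), then delta=-22, then (turn=0), then delta=-29, then (turn=1), then delta=-36, then (idx=2), then delta=-34, then (turn=0), then delta=-41, then (turn=1), then delta=-48, then (idx=3), then delta=-46, then (turn=0), then delta=-53, then (turn=1), then delta=-60, then returns 126
verdict: not equivalent; witness: base=-6, step=-4, limit=-6


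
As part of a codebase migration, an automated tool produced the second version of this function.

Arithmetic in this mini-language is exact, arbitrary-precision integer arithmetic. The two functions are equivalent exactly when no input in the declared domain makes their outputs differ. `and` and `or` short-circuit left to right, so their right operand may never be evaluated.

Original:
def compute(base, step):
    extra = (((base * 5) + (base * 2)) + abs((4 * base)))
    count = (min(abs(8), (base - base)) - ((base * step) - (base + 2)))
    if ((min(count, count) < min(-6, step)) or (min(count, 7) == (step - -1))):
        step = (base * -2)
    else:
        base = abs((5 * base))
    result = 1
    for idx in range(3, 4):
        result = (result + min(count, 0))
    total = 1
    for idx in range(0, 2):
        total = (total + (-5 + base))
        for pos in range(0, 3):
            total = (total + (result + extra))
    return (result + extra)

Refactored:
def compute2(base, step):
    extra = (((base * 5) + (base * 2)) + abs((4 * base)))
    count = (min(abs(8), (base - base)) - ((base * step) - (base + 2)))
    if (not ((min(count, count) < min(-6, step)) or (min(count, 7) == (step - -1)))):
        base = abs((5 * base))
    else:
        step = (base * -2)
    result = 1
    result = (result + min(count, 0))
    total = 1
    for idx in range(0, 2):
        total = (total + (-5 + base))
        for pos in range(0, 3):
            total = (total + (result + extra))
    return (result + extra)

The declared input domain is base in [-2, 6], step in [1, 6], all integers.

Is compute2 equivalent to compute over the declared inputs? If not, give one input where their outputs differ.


Reading the diff, among the changes: statement counts differ, and boolean connective usage differs, and loop structure differs.
One worked example (base=6, step=1) — compute: extra becomes 66; next count becomes 2; next ((min(count, count) < min(-6, step)) or (min(count, 7) == (step - -1))) evaluates to true; next step becomes -12; next result becomes 1; next at idx=3:; next result becomes 1; next total becomes 1; next at idx=0:; next total becomes 2; next at pos=0:; next total becomes 69; next at pos=1:; next total becomes 136; next at pos=2:; next total becomes 203; next at idx=1:; next total becomes 204; next at pos=0:; next total becomes 271; next at pos=1:; next total becomes 338; next at pos=2:; next total becomes 405; next final value 67; compute2: extra becomes 66; next count becomes 2; next (not ((min(count, count) < min(-6, step)) or (min(count, 7) == (step - -1)))) evaluates to false; next step becomes -12; next result becomes 1; next result becomes 1; next total becomes 1; next at idx=0:; next total becomes 2; next at pos=0:; next total becomes 69; next at pos=1:; next total becomes 136; next at pos=2:; next total becomes 203; next at idx=1:; next total becomes 204; next at pos=0:; next total becomes 271; next at pos=1:; next total becomes 338; next at pos=2:; next total becomes 405; next final value 67; agreement on 67.
Sweeping the whole domain (54 inputs) finds no disagreement.
verdict: equivalent


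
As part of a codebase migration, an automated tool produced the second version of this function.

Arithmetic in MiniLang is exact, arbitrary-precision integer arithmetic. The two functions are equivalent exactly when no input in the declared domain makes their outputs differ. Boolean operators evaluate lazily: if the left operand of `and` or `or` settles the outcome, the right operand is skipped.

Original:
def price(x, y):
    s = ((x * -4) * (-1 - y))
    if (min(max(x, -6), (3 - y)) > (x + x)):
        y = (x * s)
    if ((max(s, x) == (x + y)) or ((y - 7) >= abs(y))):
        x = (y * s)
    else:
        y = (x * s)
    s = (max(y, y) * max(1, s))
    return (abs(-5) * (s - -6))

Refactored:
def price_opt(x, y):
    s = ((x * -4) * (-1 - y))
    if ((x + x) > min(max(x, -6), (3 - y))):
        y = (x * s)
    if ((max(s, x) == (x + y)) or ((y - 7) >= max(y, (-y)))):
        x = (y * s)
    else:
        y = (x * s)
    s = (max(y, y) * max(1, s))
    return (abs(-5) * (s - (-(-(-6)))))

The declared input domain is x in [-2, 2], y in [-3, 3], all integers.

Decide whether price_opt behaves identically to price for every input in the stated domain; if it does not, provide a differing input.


These are not equivalent — on x=-2, y=0 the outputs split (110 vs 30).
price: s becomes -8; next (min(max(x, -6), (3 - y)) > (x + x)) evaluates to true; next y becomes 16; next ((max(s, x) == (x + y)) or ((y - 7) >= abs(y))) evaluates to false; next y becomes 16; next s becomes 16; next final value 110
price_opt: s becomes -8; next ((x + x) > min(max(x, -6), (3 - y))) evaluates to false; next ((max(s, x) == (x + y)) or ((y - 7) >= max(y, (-y)))) evaluates to true; next x becomes 0; next s becomes 0; next final value 30
verdict: not equivalent; witness: x=-2, y=0


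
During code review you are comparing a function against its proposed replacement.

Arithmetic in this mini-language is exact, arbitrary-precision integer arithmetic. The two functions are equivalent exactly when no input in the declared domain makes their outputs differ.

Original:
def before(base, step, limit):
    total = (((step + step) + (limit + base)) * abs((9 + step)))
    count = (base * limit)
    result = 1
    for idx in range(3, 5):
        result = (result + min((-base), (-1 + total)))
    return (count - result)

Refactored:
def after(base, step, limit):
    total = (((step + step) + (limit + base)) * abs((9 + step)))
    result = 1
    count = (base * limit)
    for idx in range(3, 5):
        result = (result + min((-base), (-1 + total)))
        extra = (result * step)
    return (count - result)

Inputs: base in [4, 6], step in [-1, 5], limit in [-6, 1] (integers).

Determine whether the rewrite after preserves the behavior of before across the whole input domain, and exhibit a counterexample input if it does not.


Equivalent. Beyond behavior-preserving changes, the revision adds an assignment to `extra` whose value nothing reads.
Every one of the 168 inputs gives matching results.
One worked example (base=5, step=-1, limit=-6) — before: total becomes -24; next count becomes -30; next result becomes 1; next at idx=3:; next result becomes -24; next at idx=4:; next result becomes -49; next final value 19; after: total becomes -24; next result becomes 1; next count becomes -30; next at idx=3:; next result becomes -24; next extra becomes 24; next at idx=4:; next result becomes -49; next extra becomes 49; next final value 19; agreement on 19.
verdict: equivalent


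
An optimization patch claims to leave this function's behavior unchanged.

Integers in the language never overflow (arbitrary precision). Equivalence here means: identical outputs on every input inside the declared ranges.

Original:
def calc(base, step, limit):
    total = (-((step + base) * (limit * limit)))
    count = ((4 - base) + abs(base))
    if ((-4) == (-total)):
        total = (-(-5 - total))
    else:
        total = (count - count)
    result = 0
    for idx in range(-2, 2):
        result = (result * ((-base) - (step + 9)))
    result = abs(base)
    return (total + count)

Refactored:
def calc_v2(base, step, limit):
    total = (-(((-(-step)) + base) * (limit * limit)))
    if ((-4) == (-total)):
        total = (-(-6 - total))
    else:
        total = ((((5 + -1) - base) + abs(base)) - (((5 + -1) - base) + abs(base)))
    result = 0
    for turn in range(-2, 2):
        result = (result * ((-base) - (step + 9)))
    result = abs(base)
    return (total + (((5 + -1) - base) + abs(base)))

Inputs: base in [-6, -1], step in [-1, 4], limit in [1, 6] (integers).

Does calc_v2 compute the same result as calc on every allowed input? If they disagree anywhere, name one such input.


Try base=-6, step=2, limit=1.
calc: total = 4; count = 16; ((-4) == (-total)) -> true; total = 9; result = 0; [idx=-2]; result = 0; [idx=-1]; result = 0; [idx=0]; result = 0; [idx=1]; result = 0; result = 6; return 25
calc_v2: total = 4; ((-4) == (-total)) -> true; total = 10; result = 0; [turn=-2]; result = 0; [turn=-1]; result = 0; [turn=0]; result = 0; [turn=1]; result = 0; result = 6; return 26
25 against 26: the behavior changed.
verdict: not equivalent; witness: base=-6, step=2, limit=1


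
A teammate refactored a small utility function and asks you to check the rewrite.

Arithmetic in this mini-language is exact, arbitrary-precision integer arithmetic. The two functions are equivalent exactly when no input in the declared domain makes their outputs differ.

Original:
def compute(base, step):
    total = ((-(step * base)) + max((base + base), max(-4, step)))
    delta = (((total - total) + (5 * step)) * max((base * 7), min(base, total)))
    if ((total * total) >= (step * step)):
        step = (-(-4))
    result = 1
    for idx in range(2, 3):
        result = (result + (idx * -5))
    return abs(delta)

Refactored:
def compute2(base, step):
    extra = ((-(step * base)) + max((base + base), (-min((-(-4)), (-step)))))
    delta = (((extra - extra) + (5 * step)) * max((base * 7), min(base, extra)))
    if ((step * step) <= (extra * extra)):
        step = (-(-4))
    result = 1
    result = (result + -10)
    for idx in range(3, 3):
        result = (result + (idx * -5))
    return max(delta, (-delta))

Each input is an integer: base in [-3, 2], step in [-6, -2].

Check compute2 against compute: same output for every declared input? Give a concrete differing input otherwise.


Reading the diff, among the changes: local variable names differ, and comparison usage differs, and constant usage differs, and loop structure differs, and min/max/abs usage differs, and arithmetic usage differs, and statement counts differ.
One worked example (base=-1, step=-4) — compute: total = -6; delta = 120; ((total * total) >= (step * step)) -> true; step = 4; result = 1; [idx=2]; result = -9; return 120; compute2: extra = -6; delta = 120; ((step * step) <= (extra * extra)) -> true; step = 4; result = 1; result = -9; the idx loop: no iterations; return 120; agreement on 120.
Checked all 30 inputs in the declared domain: the outputs agree on every one.
verdict: equivalent


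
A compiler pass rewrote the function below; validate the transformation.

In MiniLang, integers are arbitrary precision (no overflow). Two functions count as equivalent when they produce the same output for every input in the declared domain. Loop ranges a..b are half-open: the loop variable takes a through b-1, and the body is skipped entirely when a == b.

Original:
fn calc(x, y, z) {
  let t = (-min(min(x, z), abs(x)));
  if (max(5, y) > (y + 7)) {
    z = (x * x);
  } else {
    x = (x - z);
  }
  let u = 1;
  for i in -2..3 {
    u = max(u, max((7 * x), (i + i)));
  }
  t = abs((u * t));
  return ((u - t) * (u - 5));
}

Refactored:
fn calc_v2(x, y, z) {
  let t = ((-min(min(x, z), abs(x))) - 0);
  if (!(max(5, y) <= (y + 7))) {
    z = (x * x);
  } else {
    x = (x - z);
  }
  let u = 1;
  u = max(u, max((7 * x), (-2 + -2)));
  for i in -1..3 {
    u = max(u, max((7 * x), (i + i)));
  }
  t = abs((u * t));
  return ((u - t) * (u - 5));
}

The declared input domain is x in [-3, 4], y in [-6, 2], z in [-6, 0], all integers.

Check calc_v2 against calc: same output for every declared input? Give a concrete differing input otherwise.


This is a faithful refactor — min/max/abs usage differs, loop structure differs, statement counts differ, constant usage differs, comparison usage differs, boolean connective usage differs, arithmetic usage differs, but the computed results match everywhere.
Tracing x=0, y=-5, z=0: calc: t becomes 0; next (max(5, y) > (y + 7)) evaluates to true; next z becomes 0; next u becomes 1; next at i=-2:; next u becomes 1; next at i=-1:; next u becomes 1; next at i=0:; next u becomes 1; next at i=1:; next u becomes 2; next at i=2:; next u becomes 4; next t becomes 0; next final value -4 | calc_v2: t becomes 0; next (!(max(5, y) <= (y + 7))) evaluates to true; next z becomes 0; next u becomes 1; next u becomes 1; next at i=-1:; next u becomes 1; next at i=0:; next u becomes 1; next at i=1:; next u becomes 2; next at i=2:; next u becomes 4; next t becomes 0; next final value -4 — matching result -4.
Every one of the 504 inputs gives matching results.
verdict: equivalent


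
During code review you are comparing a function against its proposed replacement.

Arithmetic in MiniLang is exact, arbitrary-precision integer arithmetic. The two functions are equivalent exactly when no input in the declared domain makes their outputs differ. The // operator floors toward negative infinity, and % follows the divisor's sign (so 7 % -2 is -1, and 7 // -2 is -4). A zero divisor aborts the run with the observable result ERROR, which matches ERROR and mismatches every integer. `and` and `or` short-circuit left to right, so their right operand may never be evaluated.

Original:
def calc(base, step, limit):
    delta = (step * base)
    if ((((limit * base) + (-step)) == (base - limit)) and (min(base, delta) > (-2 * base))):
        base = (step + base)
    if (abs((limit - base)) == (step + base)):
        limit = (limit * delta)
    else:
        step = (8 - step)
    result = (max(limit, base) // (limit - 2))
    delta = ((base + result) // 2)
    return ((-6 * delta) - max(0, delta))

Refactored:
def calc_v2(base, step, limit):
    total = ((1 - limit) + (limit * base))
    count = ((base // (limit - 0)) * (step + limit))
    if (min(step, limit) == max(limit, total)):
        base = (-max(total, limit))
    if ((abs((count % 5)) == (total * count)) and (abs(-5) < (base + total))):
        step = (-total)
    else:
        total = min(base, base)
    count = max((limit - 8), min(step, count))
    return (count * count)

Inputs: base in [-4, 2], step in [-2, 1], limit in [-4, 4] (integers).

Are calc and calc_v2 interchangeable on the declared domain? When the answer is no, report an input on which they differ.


Consider the input base=-4, step=-2, limit=-4.
calc: delta=8, then ((((limit * base) + (-step)) == (base - limit)) and (min(base, delta) > (-2 * base))) is false, then (abs((limit - base)) == (step + base)) is false, then step=10, then result=0, then delta=-2, then returns 12
calc_v2: total=21, then count=-6, then (min(step, limit) == max(limit, total)) is false, then ((abs((count % 5)) == (total * count)) and (abs(-5) < (base + total))) is false, then total=-4, then count=-6, then returns 36
12 against 36: the behavior changed.
verdict: not equivalent; witness: base=-4, step=-2, limit=-4


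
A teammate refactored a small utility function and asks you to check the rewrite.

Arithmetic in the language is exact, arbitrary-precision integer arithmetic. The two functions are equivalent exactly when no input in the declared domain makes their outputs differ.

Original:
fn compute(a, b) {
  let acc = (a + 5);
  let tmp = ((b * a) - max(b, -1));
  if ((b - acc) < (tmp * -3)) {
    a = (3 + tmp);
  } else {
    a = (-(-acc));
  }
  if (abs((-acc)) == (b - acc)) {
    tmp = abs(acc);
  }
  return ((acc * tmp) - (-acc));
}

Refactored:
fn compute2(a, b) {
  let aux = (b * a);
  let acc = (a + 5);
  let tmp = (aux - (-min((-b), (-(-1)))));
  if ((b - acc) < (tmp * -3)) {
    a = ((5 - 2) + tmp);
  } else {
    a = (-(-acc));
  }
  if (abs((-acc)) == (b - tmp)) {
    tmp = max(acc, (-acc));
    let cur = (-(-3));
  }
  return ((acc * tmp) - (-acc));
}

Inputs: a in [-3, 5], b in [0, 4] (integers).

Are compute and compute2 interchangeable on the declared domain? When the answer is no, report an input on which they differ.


These are not equivalent — on a=-3, b=4 the outputs split (6 vs -30).
compute: acc = 2; tmp = -16; ((b - acc) < (tmp * -3)) -> true; a = -13; (abs((-acc)) == (b - acc)) -> true; tmp = 2; return 6
compute2: aux = -12; acc = 2; tmp = -16; ((b - acc) < (tmp * -3)) -> true; a = -13; (abs((-acc)) == (b - tmp)) -> false; return -30
verdict: not equivalent; witness: a=-3, b=4


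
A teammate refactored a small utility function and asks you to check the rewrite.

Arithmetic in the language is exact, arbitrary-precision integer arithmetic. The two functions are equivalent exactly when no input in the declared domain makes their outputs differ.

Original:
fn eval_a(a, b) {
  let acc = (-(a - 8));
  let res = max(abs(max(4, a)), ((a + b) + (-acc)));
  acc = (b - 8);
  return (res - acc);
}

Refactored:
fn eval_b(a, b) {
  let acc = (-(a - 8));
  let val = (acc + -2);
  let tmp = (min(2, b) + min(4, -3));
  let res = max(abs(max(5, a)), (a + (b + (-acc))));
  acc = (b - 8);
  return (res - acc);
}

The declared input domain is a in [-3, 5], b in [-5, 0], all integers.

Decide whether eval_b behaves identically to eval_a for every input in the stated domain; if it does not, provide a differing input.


The rewrite breaks on a=-3, b=-5, where the results are 17 and 18.
eval_a: acc=11, then res=4, then acc=-13, then returns 17
eval_b: acc=11, then val=9, then tmp=-8, then res=5, then acc=-13, then returns 18
verdict: not equivalent; witness: a=-3, b=-5


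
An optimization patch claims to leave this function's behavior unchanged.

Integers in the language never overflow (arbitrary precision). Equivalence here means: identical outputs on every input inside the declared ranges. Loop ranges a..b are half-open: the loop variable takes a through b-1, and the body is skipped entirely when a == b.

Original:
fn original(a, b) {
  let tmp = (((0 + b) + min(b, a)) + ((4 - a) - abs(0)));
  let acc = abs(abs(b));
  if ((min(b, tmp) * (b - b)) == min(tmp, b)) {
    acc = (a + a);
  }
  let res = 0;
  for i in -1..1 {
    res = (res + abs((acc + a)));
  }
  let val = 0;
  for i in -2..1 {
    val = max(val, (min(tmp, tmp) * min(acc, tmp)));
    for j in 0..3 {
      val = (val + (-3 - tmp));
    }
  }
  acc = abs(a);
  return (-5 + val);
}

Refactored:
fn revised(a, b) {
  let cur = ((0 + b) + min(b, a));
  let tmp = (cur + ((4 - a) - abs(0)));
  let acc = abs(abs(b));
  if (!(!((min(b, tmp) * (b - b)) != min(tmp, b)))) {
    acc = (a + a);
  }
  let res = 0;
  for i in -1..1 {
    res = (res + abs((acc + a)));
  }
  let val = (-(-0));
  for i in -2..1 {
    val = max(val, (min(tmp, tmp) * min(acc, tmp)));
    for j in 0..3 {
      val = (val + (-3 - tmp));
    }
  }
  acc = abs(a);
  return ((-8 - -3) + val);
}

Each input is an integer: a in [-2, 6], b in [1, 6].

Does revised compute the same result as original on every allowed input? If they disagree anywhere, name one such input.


Take a=-2, b=1.
original: tmp := 5 | acc := 1 | ((min(b, tmp) * (b - b)) == min(tmp, b)): false | res := 0 | iter i=-1: | res := 1 | iter i=0: | res := 2 | val := 0 | iter i=-2: | val := 5 | iter j=0: | val := -3 | iter j=1: | val := -11 | iter j=2: | val := -19 | iter i=-1: | val := 5 | iter j=0: | val := -3 | iter j=1: | val := -11 | iter j=2: | val := -19 | iter i=0: | val := 5 | iter j=0: | val := -3 | iter j=1: | val := -11 | iter j=2: | val := -19 | acc := 2 | result -24
revised: cur := -1 | tmp := 5 | acc := 1 | (!(!((min(b, tmp) * (b - b)) != min(tmp, b)))): true | acc := -4 | res := 0 | iter i=-1: | res := 6 | iter i=0: | res := 12 | val := 0 | iter i=-2: | val := 0 | iter j=0: | val := -8 | iter j=1: | val := -16 | iter j=2: | val := -24 | iter i=-1: | val := -20 | iter j=0: | val := -28 | iter j=1: | val := -36 | iter j=2: | val := -44 | iter i=0: | val := -20 | iter j=0: | val := -28 | iter j=1: | val := -36 | iter j=2: | val := -44 | acc := 2 | result -49
-24 and -49 differ, so these are not the same function on this domain.
verdict: not equivalent; witness: a=-2, b=1
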